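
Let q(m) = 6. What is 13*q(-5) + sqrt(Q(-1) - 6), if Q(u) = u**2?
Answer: 78 + I*sqrt(5) ≈ 78.0 + 2.2361*I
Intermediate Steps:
13*q(-5) + sqrt(Q(-1) - 6) = 13*6 + sqrt((-1)**2 - 6) = 78 + sqrt(1 - 6) = 78 + sqrt(-5) = 78 + I*sqrt(5)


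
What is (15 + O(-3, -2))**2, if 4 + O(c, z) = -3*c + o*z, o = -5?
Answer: 900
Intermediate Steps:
O(c, z) = -4 - 5*z - 3*c (O(c, z) = -4 + (-3*c - 5*z) = -4 + (-5*z - 3*c) = -4 - 5*z - 3*c)
(15 + O(-3, -2))**2 = (15 + (-4 - 5*(-2) - 3*(-3)))**2 = (15 + (-4 + 10 + 9))**2 = (15 + 15)**2 = 30**2 = 900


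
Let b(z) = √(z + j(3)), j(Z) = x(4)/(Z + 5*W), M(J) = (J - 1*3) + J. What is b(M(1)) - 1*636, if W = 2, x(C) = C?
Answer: -636 + 3*I*√13/13 ≈ -636.0 + 0.83205*I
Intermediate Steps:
M(J) = -3 + 2*J (M(J) = (J - 3) + J = (-3 + J) + J = -3 + 2*J)
j(Z) = 4/(10 + Z) (j(Z) = 4/(Z + 5*2) = 4/(Z + 10) = 4/(10 + Z))
b(z) = √(4/13 + z) (b(z) = √(z + 4/(10 + 3)) = √(z + 4/13) = √(4/13 + z))
b(M(1)) - 1*636 = √(52 + 169*(-3 + 2*1))/13 - 1*636 = √(52 + 169*(-3 + 2))/13 - 636 = √(52 + 169*(-1))/13 - 636 = √(52 - 169)/13 - 636 = √(-117)/13 - 636 = (3*I*√13)/13 - 636 = 3*I*√13/13 - 636 = -636 + 3*I*√13/13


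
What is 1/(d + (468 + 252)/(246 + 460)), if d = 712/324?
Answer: 28593/91994 ≈ 0.31081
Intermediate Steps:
d = 178/81 (d = 712*(1/324) = 178/81 ≈ 2.1975)
1/(d + (468 + 252)/(246 + 460)) = 1/(178/81 + (468 + 252)/(246 + 460)) = 1/(178/81 + 720/706) = 1/(178/81 + 720*(1/706)) = 1/(178/81 + 360/353) = 1/(91994/28593) = 28593/91994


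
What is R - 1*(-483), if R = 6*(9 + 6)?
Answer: 573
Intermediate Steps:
R = 90 (R = 6*15 = 90)
R - 1*(-483) = 90 - 1*(-483) = 90 + 483 = 573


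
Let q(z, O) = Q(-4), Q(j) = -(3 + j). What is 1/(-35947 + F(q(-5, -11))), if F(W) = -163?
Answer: -1/36110 ≈ -2.7693e-5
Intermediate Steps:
Q(j) = -3 - j
q(z, O) = 1 (q(z, O) = -3 - 1*(-4) = -3 + 4 = 1)
1/(-35947 + F(q(-5, -11))) = 1/(-35947 - 163) = 1/(-36110) = -1/36110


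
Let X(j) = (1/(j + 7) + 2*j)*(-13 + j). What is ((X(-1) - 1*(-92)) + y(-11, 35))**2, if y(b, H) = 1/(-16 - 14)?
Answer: 12453841/900 ≈ 13838.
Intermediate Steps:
y(b, H) = -1/30 (y(b, H) = 1/(-30) = -1/30)
X(j) = (-13 + j)*(1/(7 + j) + 2*j) (X(j) = (1/(7 + j) + 2*j)*(-13 + j) = (-13 + j)*(1/(7 + j) + 2*j))
((X(-1) - 1*(-92)) + y(-11, 35))**2 = (((-13 - 181*(-1) - 12*(-1)**2 + 2*(-1)**3)/(7 - 1) - 1*(-92)) - 1/30)**2 = (((-13 + 181 - 12*1 + 2*(-1))/6 + 92) - 1/30)**2 = (((-13 + 181 - 12 - 2)/6 + 92) - 1/30)**2 = (((1/6)*154 + 92) - 1/30)**2 = ((77/3 + 92) - 1/30)**2 = (353/3 - 1/30)**2 = (3529/30)**2 = 12453841/900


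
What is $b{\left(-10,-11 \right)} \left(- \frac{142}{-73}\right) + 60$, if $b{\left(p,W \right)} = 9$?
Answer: $\frac{5658}{73} \approx 77.507$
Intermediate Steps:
$b{\left(-10,-11 \right)} \left(- \frac{142}{-73}\right) + 60 = 9 \left(- \frac{142}{-73}\right) + 60 = 9 \left(\left(-142\right) \left(- \frac{1}{73}\right)\right) + 60 = 9 \cdot \frac{142}{73} + 60 = \frac{1278}{73} + 60 = \frac{5658}{73}$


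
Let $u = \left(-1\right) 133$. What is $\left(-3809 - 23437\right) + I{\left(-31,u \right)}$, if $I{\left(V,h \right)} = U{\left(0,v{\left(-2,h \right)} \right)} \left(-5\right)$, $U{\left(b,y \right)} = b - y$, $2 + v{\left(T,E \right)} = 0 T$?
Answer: $-27256$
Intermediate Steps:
$v{\left(T,E \right)} = -2$ ($v{\left(T,E \right)} = -2 + 0 T = -2 + 0 = -2$)
$u = -133$
$I{\left(V,h \right)} = -10$ ($I{\left(V,h \right)} = \left(0 - -2\right) \left(-5\right) = \left(0 + 2\right) \left(-5\right) = 2 \left(-5\right) = -10$)
$\left(-3809 - 23437\right) + I{\left(-31,u \right)} = \left(-3809 - 23437\right) - 10 = -27246 - 10 = -27256$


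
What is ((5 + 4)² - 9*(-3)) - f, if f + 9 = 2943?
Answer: -2826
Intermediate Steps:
f = 2934 (f = -9 + 2943 = 2934)
((5 + 4)² - 9*(-3)) - f = ((5 + 4)² - 9*(-3)) - 1*2934 = (9² + 27) - 2934 = (81 + 27) - 2934 = 108 - 2934 = -2826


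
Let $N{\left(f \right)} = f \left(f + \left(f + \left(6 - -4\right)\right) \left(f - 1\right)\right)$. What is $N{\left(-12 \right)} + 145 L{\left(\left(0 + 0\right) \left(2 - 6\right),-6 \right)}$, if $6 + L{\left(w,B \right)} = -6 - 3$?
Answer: $-2343$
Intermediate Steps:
$L{\left(w,B \right)} = -15$ ($L{\left(w,B \right)} = -6 - 9 = -15$)
$N{\left(f \right)} = f \left(f + \left(-1 + f\right) \left(10 + f\right)\right)$ ($N{\left(f \right)} = f \left(f + \left(f + \left(6 + 4\right)\right) \left(-1 + f\right)\right) = f \left(f + \left(f + 10\right) \left(-1 + f\right)\right) = f \left(f + \left(10 + f\right) \left(-1 + f\right)\right) = f \left(f + \left(-1 + f\right) \left(10 + f\right)\right)$)
$N{\left(-12 \right)} + 145 L{\left(\left(0 + 0\right) \left(2 - 6\right),-6 \right)} = - 12 \left(-10 + \left(-12\right)^{2} + 10 \left(-12\right)\right) + 145 \left(-15\right) = - 12 \left(-10 + 144 - 120\right) - 2175 = \left(-12\right) 14 - 2175 = -168 - 2175 = -2343$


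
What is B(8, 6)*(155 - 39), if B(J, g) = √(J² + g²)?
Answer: 1160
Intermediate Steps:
B(8, 6)*(155 - 39) = √(8² + 6²)*(155 - 39) = √(64 + 36)*116 = √100*116 = 10*116 = 1160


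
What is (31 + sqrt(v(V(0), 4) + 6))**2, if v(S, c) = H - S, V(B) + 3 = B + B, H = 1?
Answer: (31 + sqrt(10))**2 ≈ 1167.1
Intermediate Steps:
V(B) = -3 + 2*B (V(B) = -3 + (B + B) = -3 + 2*B)
v(S, c) = 1 - S
(31 + sqrt(v(V(0), 4) + 6))**2 = (31 + sqrt((1 - (-3 + 2*0)) + 6))**2 = (31 + sqrt((1 - (-3 + 0)) + 6))**2 = (31 + sqrt((1 - 1*(-3)) + 6))**2 = (31 + sqrt((1 + 3) + 6))**2 = (31 + sqrt(4 + 6))**2 = (31 + sqrt(10))**2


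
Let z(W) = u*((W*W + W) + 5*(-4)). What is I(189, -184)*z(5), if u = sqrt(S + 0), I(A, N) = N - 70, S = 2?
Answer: -2540*sqrt(2) ≈ -3592.1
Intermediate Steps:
I(A, N) = -70 + N
u = sqrt(2) (u = sqrt(2 + 0) = sqrt(2) ≈ 1.4142)
z(W) = sqrt(2)*(-20 + W + W**2) (z(W) = sqrt(2)*((W*W + W) + 5*(-4)) = sqrt(2)*((W**2 + W) - 20) = sqrt(2)*((W + W**2) - 20) = sqrt(2)*(-20 + W + W**2))
I(189, -184)*z(5) = (-70 - 184)*(sqrt(2)*(-20 + 5 + 5**2)) = -254*sqrt(2)*(-20 + 5 + 25) = -254*sqrt(2)*10 = -2540*sqrt(2)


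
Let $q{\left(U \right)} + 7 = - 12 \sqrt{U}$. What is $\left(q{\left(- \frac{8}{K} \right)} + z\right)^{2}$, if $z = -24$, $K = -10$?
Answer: $\frac{5381}{5} + \frac{1488 \sqrt{5}}{5} \approx 1741.7$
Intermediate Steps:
$q{\left(U \right)} = -7 - 12 \sqrt{U}$
$\left(q{\left(- \frac{8}{K} \right)} + z\right)^{2} = \left(\left(-7 - 12 \sqrt{- \frac{8}{-10}}\right) - 24\right)^{2} = \left(\left(-7 - 12 \sqrt{\left(-8\right) \left(- \frac{1}{10}\right)}\right) - 24\right)^{2} = \left(\left(-7 - 12 \sqrt{\frac{4}{5}}\right) - 24\right)^{2} = \left(\left(-7 - 12 \frac{2 \sqrt{5}}{5}\right) - 24\right)^{2} = \left(\left(-7 - \frac{24 \sqrt{5}}{5}\right) - 24\right)^{2} = \left(-31 - \frac{24 \sqrt{5}}{5}\right)^{2}$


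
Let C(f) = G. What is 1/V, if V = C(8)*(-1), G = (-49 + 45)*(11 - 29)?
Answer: -1/72 ≈ -0.013889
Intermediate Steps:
G = 72 (G = -4*(-18) = 72)
C(f) = 72
V = -72 (V = 72*(-1) = -72)
1/V = 1/(-72) = -1/72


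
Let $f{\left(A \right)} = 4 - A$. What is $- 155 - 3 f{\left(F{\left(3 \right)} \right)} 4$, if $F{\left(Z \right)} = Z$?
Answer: $1860$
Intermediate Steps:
$- 155 - 3 f{\left(F{\left(3 \right)} \right)} 4 = - 155 - 3 \left(4 - 3\right) 4 = - 155 \left(-3\right) 1 \cdot 4 = - 155 \left(\left(-3\right) 4\right) = \left(-155\right) \left(-12\right) = 1860$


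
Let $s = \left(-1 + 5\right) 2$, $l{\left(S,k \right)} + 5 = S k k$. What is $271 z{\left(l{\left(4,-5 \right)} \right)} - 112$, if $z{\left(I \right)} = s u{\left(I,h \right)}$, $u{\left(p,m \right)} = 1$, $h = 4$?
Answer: $2056$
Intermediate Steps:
$l{\left(S,k \right)} = -5 + S k^{2}$ ($l{\left(S,k \right)} = -5 + S k k = -5 + S k^{2}$)
$s = 8$ ($s = 4 \cdot 2 = 8$)
$z{\left(I \right)} = 8$ ($z{\left(I \right)} = 8 \cdot 1 = 8$)
$271 z{\left(l{\left(4,-5 \right)} \right)} - 112 = 271 \cdot 8 - 112 = 2168 - 112 = 2056$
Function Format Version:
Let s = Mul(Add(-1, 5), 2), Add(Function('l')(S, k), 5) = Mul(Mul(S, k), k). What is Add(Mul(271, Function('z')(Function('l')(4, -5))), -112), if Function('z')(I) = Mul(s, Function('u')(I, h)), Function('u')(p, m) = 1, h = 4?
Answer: 2056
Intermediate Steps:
Function('l')(S, k) = Add(-5, Mul(S, Pow(k, 2))) (Function('l')(S, k) = Add(-5, Mul(Mul(S, k), k)) = Add(-5, Mul(S, Pow(k, 2))))
s = 8 (s = Mul(4, 2) = 8)
Function('z')(I) = 8 (Function('z')(I) = Mul(8, 1) = 8)
Add(Mul(271, Function('z')(Function('l')(4, -5))), -112) = Add(Mul(271, 8), -112) = Add(2168, -112) = 2056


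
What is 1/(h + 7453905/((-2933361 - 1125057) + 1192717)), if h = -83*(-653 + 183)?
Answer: 2865701/111783542105 ≈ 2.5636e-5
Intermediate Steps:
h = 39010 (h = -83*(-470) = 39010)
1/(h + 7453905/((-2933361 - 1125057) + 1192717)) = 1/(39010 + 7453905/((-2933361 - 1125057) + 1192717)) = 1/(39010 + 7453905/(-4058418 + 1192717)) = 1/(39010 + 7453905/(-2865701)) = 1/(39010 + 7453905*(-1/2865701)) = 1/(39010 - 7453905/2865701) = 1/(111783542105/2865701) = 2865701/111783542105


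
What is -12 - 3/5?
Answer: -63/5 ≈ -12.600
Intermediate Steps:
-12 - 3/5 = -63/5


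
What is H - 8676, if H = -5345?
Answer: -14021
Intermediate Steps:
H - 8676 = -5345 - 8676 = -14021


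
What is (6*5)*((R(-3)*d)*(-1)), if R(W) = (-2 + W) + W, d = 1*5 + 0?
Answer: 1200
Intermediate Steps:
d = 5 (d = 5 + 0 = 5)
R(W) = -2 + 2*W
(6*5)*((R(-3)*d)*(-1)) = (6*5)*(((-2 + 2*(-3))*5)*(-1)) = 30*(((-2 - 6)*5)*(-1)) = 30*(-8*5*(-1)) = 30*(-40*(-1)) = 30*40 = 1200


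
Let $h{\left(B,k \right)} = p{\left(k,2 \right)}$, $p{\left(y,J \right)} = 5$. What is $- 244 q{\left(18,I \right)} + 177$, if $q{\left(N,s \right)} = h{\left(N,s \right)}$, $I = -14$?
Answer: $-1043$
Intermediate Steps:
$h{\left(B,k \right)} = 5$
$q{\left(N,s \right)} = 5$
$- 244 q{\left(18,I \right)} + 177 = \left(-244\right) 5 + 177 = -1220 + 177 = -1043$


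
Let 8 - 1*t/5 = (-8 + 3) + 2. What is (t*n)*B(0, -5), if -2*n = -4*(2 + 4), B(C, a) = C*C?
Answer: 0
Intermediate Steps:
B(C, a) = C²
n = 12 (n = -(-2)*(2 + 4) = -(-2)*6 = -½*(-24) = 12)
t = 55 (t = 40 - 5*((-8 + 3) + 2) = 40 - 5*(-5 + 2) = 40 - 5*(-3) = 40 + 15 = 55)
(t*n)*B(0, -5) = (55*12)*0² = 660*0 = 0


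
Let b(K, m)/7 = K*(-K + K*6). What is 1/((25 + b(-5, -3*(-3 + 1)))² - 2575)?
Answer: 1/807425 ≈ 1.2385e-6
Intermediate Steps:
b(K, m) = 35*K² (b(K, m) = 7*(K*(-K + K*6)) = 7*(K*(-K + 6*K)) = 7*(K*(5*K)) = 7*(5*K²) = 35*K²)
1/((25 + b(-5, -3*(-3 + 1)))² - 2575) = 1/((25 + 35*(-5)²)² - 2575) = 1/((25 + 35*25)² - 2575) = 1/((25 + 875)² - 2575) = 1/(900² - 2575) = 1/(810000 - 2575) = 1/807425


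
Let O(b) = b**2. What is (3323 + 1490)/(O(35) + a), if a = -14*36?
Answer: 4813/721 ≈ 6.6755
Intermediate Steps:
a = -504
(3323 + 1490)/(O(35) + a) = (3323 + 1490)/(35**2 - 504) = 4813/(1225 - 504) = 4813/721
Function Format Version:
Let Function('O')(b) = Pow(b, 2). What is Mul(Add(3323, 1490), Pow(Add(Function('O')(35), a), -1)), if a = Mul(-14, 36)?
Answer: Rational(4813, 721) ≈ 6.6755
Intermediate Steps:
a = -504
Mul(Add(3323, 1490), Pow(Add(Function('O')(35), a), -1)) = Mul(Add(3323, 1490), Pow(Add(Pow(35, 2), -504), -1)) = Mul(4813, Pow(Add(1225, -504), -1)) = Mul(4813, Pow(721, -1)) = Mul(4813, Rational(1, 721)) = Rational(4813, 721)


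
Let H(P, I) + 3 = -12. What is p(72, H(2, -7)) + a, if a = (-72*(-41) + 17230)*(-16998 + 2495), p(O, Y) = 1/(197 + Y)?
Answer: -53271317371/182 ≈ -2.9270e+8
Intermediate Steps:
H(P, I) = -15 (H(P, I) = -3 - 12 = -15)
a = -292699546 (a = (2952 + 17230)*(-14503) = 20182*(-14503) = -292699546)
p(72, H(2, -7)) + a = 1/(197 - 15) - 292699546 = 1/182 - 292699546 = -53271317371/182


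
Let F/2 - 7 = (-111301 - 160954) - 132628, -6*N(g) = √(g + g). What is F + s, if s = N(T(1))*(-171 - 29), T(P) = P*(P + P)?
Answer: -2429056/3 ≈ -8.0969e+5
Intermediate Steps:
T(P) = 2*P² (T(P) = P*(2*P) = 2*P²)
N(g) = -√2*√g/6 (N(g) = -√(g + g)/6 = -√2*√g/6)
s = 200/3 (s = (-√2*√(2*1²)/6)*(-171 - 29) = -√2*√(2*1)/6*(-200) = -√2*√2/6*(-200) = -⅓*(-200) = 200/3 ≈ 66.667)
F = -809752 (F = 14 + 2*((-111301 - 160954) - 132628) = 14 + 2*(-272255 - 132628) = 14 + 2*(-404883) = 14 - 809766 = -809752)
F + s = -809752 + 200/3 = -2429056/3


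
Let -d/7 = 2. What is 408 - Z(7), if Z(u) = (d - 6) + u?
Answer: 421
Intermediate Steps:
d = -14 (d = -7*2 = -14)
Z(u) = -20 + u (Z(u) = (-14 - 6) + u = -20 + u)
408 - Z(7) = 408 - (-20 + 7) = 408 - 1*(-13) = 408 + 13 = 421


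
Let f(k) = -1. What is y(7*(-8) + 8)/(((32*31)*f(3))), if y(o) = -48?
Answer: 3/62 ≈ 0.048387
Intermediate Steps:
y(7*(-8) + 8)/(((32*31)*f(3))) = -48/((32*31)*(-1)) = -48/(992*(-1)) = -48/(-992) = -48*(-1/992) = 3/62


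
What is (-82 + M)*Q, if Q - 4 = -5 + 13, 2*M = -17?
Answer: -1086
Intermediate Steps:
M = -17/2 (M = (1/2)*(-17) = -17/2 ≈ -8.5000)
Q = 12 (Q = 4 + (-5 + 13) = 4 + 8 = 12)
(-82 + M)*Q = (-82 - 17/2)*12 = -181/2*12 = -1086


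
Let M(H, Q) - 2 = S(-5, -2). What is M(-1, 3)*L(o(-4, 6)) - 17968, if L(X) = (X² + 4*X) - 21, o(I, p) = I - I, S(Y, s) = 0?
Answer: -18010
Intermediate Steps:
o(I, p) = 0
M(H, Q) = 2 (M(H, Q) = 2 + 0 = 2)
L(X) = -21 + X² + 4*X
M(-1, 3)*L(o(-4, 6)) - 17968 = 2*(-21 + 0² + 4*0) - 17968 = 2*(-21 + 0 + 0) - 17968 = 2*(-21) - 17968 = -42 - 17968 = -18010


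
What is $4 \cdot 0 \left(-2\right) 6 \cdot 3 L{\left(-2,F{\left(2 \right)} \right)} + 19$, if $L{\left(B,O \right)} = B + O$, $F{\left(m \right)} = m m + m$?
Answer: $19$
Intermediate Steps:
$F{\left(m \right)} = m + m^{2}$ ($F{\left(m \right)} = m^{2} + m = m + m^{2}$)
$4 \cdot 0 \left(-2\right) 6 \cdot 3 L{\left(-2,F{\left(2 \right)} \right)} + 19 = 4 \cdot 0 \left(-2\right) 6 \cdot 3 \left(-2 + 2 \left(1 + 2\right)\right) + 19 = 0 \left(-2\right) 6 \cdot 3 \left(-2 + 2 \cdot 3\right) + 19 = 0 \cdot 6 \cdot 3 \left(-2 + 6\right) + 19 = 0 \cdot 3 \cdot 4 + 19 = 0 \cdot 4 + 19 = 0 + 19 = 19$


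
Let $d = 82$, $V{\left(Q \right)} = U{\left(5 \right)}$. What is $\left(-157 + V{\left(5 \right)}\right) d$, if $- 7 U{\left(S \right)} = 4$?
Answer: $- \frac{90446}{7} \approx -12921.0$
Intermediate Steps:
$U{\left(S \right)} = - \frac{4}{7}$ ($U{\left(S \right)} = \left(- \frac{1}{7}\right) 4 = - \frac{4}{7}$)
$V{\left(Q \right)} = - \frac{4}{7}$
$\left(-157 + V{\left(5 \right)}\right) d = \left(-157 - \frac{4}{7}\right) 82 = \left(- \frac{1103}{7}\right) 82 = - \frac{90446}{7}$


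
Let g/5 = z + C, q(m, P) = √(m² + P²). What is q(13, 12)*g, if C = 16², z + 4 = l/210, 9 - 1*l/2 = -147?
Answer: 8872*√313/7 ≈ 22423.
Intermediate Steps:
l = 312 (l = 18 - 2*(-147) = 18 + 294 = 312)
q(m, P) = √(P² + m²)
z = -88/35 (z = -4 + 312/210 = -4 + 312*(1/210) = -4 + 52/35 = -88/35 ≈ -2.5143)
C = 256
g = 8872/7 (g = 5*(-88/35 + 256) = 5*(8872/35) = 8872/7 ≈ 1267.4)
q(13, 12)*g = √(12² + 13²)*(8872/7) = √(144 + 169)*(8872/7) = √313*(8872/7) = 8872*√313/7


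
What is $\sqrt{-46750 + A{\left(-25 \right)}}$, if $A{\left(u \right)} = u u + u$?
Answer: $5 i \sqrt{1846} \approx 214.83 i$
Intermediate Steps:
$A{\left(u \right)} = u + u^{2}$ ($A{\left(u \right)} = u^{2} + u = u + u^{2}$)
$\sqrt{-46750 + A{\left(-25 \right)}} = \sqrt{-46750 - 25 \left(1 - 25\right)} = \sqrt{-46750 - -600} = \sqrt{-46750 + 600} = \sqrt{-46150} = 5 i \sqrt{1846}$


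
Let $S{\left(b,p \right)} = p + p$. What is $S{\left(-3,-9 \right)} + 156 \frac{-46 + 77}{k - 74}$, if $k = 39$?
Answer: $- \frac{5466}{35} \approx -156.17$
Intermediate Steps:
$S{\left(b,p \right)} = 2 p$
$S{\left(-3,-9 \right)} + 156 \frac{-46 + 77}{k - 74} = 2 \left(-9\right) + 156 \frac{-46 + 77}{39 - 74} = -18 + 156 \frac{31}{-35} = -18 + 156 \cdot 31 \left(- \frac{1}{35}\right) = -18 + 156 \left(- \frac{31}{35}\right) = -18 - \frac{4836}{35} = - \frac{5466}{35}$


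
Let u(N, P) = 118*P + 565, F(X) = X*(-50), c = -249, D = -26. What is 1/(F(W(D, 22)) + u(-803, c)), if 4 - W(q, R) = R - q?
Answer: -1/26617 ≈ -3.7570e-5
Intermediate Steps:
W(q, R) = 4 + q - R (W(q, R) = 4 - (R - q) = 4 + (q - R) = 4 + q - R)
F(X) = -50*X
u(N, P) = 565 + 118*P
1/(F(W(D, 22)) + u(-803, c)) = 1/(-50*(4 - 26 - 1*22) + (565 + 118*(-249))) = 1/(-50*(4 - 26 - 22) + (565 - 29382)) = 1/(-50*(-44) - 28817) = 1/(2200 - 28817) = 1/(-26617) = -1/26617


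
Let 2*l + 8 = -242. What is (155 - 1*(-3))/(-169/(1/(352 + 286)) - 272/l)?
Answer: -9875/6738739 ≈ -0.0014654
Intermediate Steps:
l = -125 (l = -4 + (½)*(-242) = -4 - 121 = -125)
(155 - 1*(-3))/(-169/(1/(352 + 286)) - 272/l) = (155 - 1*(-3))/(-169/(1/(352 + 286)) - 272/(-125)) = (155 + 3)/(-169/(1/638) - 272*(-1/125)) = 158/(-169/1/638 + 272/125) = 158/(-169*638 + 272/125) = 158/(-107822 + 272/125) = 158/(-13477478/125) = 158*(-125/13477478) = -9875/6738739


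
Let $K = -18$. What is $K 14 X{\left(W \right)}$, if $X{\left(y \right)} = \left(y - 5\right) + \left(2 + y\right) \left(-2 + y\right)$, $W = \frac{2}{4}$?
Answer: $2079$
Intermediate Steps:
$W = \frac{1}{2}$ ($W = 2 \cdot \frac{1}{4} = \frac{1}{2} \approx 0.5$)
$X{\left(y \right)} = -5 + y + \left(-2 + y\right) \left(2 + y\right)$ ($X{\left(y \right)} = \left(-5 + y\right) + \left(-2 + y\right) \left(2 + y\right) = -5 + y + \left(-2 + y\right) \left(2 + y\right)$)
$K 14 X{\left(W \right)} = \left(-18\right) 14 \left(-9 + \frac{1}{2} + \left(\frac{1}{2}\right)^{2}\right) = - 252 \left(-9 + \frac{1}{2} + \frac{1}{4}\right) = \left(-252\right) \left(- \frac{33}{4}\right) = 2079$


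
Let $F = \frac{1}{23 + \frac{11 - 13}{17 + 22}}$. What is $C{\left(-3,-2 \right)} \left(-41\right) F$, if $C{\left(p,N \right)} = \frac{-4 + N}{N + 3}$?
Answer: $\frac{9594}{895} \approx 10.72$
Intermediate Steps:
$C{\left(p,N \right)} = \frac{-4 + N}{3 + N}$
$F = \frac{39}{895}$ ($F = \frac{1}{23 - \frac{2}{39}} = \frac{1}{\frac{895}{39}} = \frac{39}{895} \approx 0.043575$)
$C{\left(-3,-2 \right)} \left(-41\right) F = \frac{-4 - 2}{3 - 2} \left(-41\right) \frac{39}{895} = 1^{-1} \left(-6\right) \left(-41\right) \frac{39}{895} = 1 \left(-6\right) \left(-41\right) \frac{39}{895} = \left(-6\right) \left(-41\right) \frac{39}{895} = 246 \cdot \frac{39}{895} = \frac{9594}{895}$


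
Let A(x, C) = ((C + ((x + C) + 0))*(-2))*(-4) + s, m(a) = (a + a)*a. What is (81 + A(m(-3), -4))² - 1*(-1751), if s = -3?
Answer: 26715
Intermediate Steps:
m(a) = 2*a² (m(a) = (2*a)*a = 2*a²)
A(x, C) = -3 + 8*x + 16*C (A(x, C) = ((C + ((x + C) + 0))*(-2))*(-4) - 3 = ((C + ((C + x) + 0))*(-2))*(-4) - 3 = ((C + (C + x))*(-2))*(-4) - 3 = ((x + 2*C)*(-2))*(-4) - 3 = (-4*C - 2*x)*(-4) - 3 = (8*x + 16*C) - 3 = -3 + 8*x + 16*C)
(81 + A(m(-3), -4))² - 1*(-1751) = (81 + (-3 + 8*(2*(-3)²) + 16*(-4)))² - 1*(-1751) = (81 + (-3 + 8*(2*9) - 64))² + 1751 = (81 + (-3 + 8*18 - 64))² + 1751 = (81 + (-3 + 144 - 64))² + 1751 = (81 + 77)² + 1751 = 158² + 1751 = 24964 + 1751 = 26715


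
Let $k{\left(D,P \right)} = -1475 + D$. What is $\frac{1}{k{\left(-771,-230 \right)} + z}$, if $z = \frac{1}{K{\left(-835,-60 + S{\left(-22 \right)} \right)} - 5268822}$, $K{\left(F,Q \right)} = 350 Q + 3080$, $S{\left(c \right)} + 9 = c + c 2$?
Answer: $- \frac{5312992}{11932980033} \approx -0.00044524$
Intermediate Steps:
$S{\left(c \right)} = -9 + 3 c$ ($S{\left(c \right)} = -9 + \left(c + c 2\right) = -9 + \left(c + 2 c\right) = -9 + 3 c$)
$K{\left(F,Q \right)} = 3080 + 350 Q$
$z = - \frac{1}{5312992}$ ($z = \frac{1}{\left(3080 + 350 \left(-60 + \left(-9 + 3 \left(-22\right)\right)\right)\right) - 5268822} = \frac{1}{\left(3080 + 350 \left(-60 - 75\right)\right) - 5268822} = \frac{1}{\left(3080 + 350 \left(-135\right)\right) - 5268822} = \frac{1}{\left(3080 - 47250\right) - 5268822} = \frac{1}{-44170 - 5268822} = \frac{1}{-5312992} = - \frac{1}{5312992} \approx -1.8822 \cdot 10^{-7}$)
$\frac{1}{k{\left(-771,-230 \right)} + z} = \frac{1}{\left(-1475 - 771\right) - \frac{1}{5312992}} = \frac{1}{-2246 - \frac{1}{5312992}} = \frac{1}{- \frac{11932980033}{5312992}} = - \frac{5312992}{11932980033}$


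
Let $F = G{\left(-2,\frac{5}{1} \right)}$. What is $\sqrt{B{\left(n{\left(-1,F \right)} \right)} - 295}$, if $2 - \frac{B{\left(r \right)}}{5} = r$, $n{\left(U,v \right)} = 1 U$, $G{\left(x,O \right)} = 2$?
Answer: $2 i \sqrt{70} \approx 16.733 i$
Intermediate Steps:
$F = 2$
$n{\left(U,v \right)} = U$
$B{\left(r \right)} = 10 - 5 r$
$\sqrt{B{\left(n{\left(-1,F \right)} \right)} - 295} = \sqrt{\left(10 - -5\right) - 295} = \sqrt{\left(10 + 5\right) - 295} = \sqrt{15 - 295} = \sqrt{-280} = 2 i \sqrt{70}$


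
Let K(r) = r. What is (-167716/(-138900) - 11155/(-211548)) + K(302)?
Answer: 742583550689/2448668100 ≈ 303.26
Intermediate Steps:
(-167716/(-138900) - 11155/(-211548)) + K(302) = (-167716/(-138900) - 11155/(-211548)) + 302 = (-167716*(-1/138900) - 11155*(-1/211548)) + 302 = (41929/34725 + 11155/211548) + 302 = 3085784489/2448668100 + 302 = 742583550689/2448668100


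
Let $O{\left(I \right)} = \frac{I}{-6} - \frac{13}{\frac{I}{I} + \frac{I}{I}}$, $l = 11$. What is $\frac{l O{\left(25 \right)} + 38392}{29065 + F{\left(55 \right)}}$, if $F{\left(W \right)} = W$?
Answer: $\frac{14353}{10920} \approx 1.3144$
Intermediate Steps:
$O{\left(I \right)} = - \frac{13}{2} - \frac{I}{6}$ ($O{\left(I \right)} = I \left(- \frac{1}{6}\right) - \frac{13}{1 + 1} = - \frac{I}{6} - \frac{13}{2} = - \frac{13}{2} - \frac{I}{6}$)
$\frac{l O{\left(25 \right)} + 38392}{29065 + F{\left(55 \right)}} = \frac{11 \left(- \frac{13}{2} - \frac{25}{6}\right) + 38392}{29065 + 55} = \frac{11 \left(- \frac{13}{2} - \frac{25}{6}\right) + 38392}{29120} = \left(11 \left(- \frac{32}{3}\right) + 38392\right) \frac{1}{29120} = \left(- \frac{352}{3} + 38392\right) \frac{1}{29120} = \frac{114824}{3} \cdot \frac{1}{29120} = \frac{14353}{10920}$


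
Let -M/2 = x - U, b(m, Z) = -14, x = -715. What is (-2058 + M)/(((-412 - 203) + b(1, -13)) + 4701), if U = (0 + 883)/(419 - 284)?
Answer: -41507/274860 ≈ -0.15101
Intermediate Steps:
U = 883/135 ≈ 6.5407
M = 194816/135 (M = -2*(-715 - 1*883/135) = -2*(-715 - 883/135) = -2*(-97408/135) = 194816/135 ≈ 1443.1)
(-2058 + M)/(((-412 - 203) + b(1, -13)) + 4701) = (-2058 + 194816/135)/(((-412 - 203) - 14) + 4701) = -83014/(135*((-615 - 14) + 4701)) = -83014/(135*(-629 + 4701)) = -83014/135/4072 = -83014/135*1/4072 = -41507/274860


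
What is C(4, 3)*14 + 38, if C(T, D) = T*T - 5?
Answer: 192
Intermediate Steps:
C(T, D) = -5 + T² (C(T, D) = T² - 5 = -5 + T²)
C(4, 3)*14 + 38 = (-5 + 4²)*14 + 38 = (-5 + 16)*14 + 38 = 11*14 + 38 = 154 + 38 = 192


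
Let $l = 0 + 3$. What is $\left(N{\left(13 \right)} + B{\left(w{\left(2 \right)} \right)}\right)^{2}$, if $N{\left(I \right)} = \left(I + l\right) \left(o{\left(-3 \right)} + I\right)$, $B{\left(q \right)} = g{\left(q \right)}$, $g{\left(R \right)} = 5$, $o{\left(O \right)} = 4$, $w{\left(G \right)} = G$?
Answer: $76729$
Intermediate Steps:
$l = 3$
$B{\left(q \right)} = 5$
$N{\left(I \right)} = \left(3 + I\right) \left(4 + I\right)$ ($N{\left(I \right)} = \left(I + 3\right) \left(4 + I\right) = \left(3 + I\right) \left(4 + I\right)$)
$\left(N{\left(13 \right)} + B{\left(w{\left(2 \right)} \right)}\right)^{2} = \left(\left(12 + 13^{2} + 7 \cdot 13\right) + 5\right)^{2} = \left(\left(12 + 169 + 91\right) + 5\right)^{2} = \left(272 + 5\right)^{2} = 277^{2} = 76729$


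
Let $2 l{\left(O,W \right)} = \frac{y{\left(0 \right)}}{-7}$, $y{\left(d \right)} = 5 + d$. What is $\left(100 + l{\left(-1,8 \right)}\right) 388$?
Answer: $\frac{270630}{7} \approx 38661.0$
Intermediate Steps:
$l{\left(O,W \right)} = - \frac{5}{14}$ ($l{\left(O,W \right)} = \frac{\left(5 + 0\right) \frac{1}{-7}}{2} = \frac{5 \left(- \frac{1}{7}\right)}{2} = \frac{1}{2} \left(- \frac{5}{7}\right) = - \frac{5}{14}$)
$\left(100 + l{\left(-1,8 \right)}\right) 388 = \left(100 - \frac{5}{14}\right) 388 = \frac{1395}{14} \cdot 388 = \frac{270630}{7}$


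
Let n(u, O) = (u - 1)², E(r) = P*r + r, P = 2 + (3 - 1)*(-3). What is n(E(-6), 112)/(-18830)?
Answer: -289/18830 ≈ -0.015348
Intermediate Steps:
P = -4 (P = 2 + 2*(-3) = 2 - 6 = -4)
E(r) = -3*r (E(r) = -4*r + r = -3*r)
n(u, O) = (-1 + u)²
n(E(-6), 112)/(-18830) = (-1 - 3*(-6))²/(-18830) = (-1 + 18)²*(-1/18830) = 17²*(-1/18830) = 289*(-1/18830) = -289/18830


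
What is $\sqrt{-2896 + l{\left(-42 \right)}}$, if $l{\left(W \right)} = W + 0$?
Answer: $i \sqrt{2938} \approx 54.203 i$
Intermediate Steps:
$l{\left(W \right)} = W$
$\sqrt{-2896 + l{\left(-42 \right)}} = \sqrt{-2896 - 42} = \sqrt{-2938} = i \sqrt{2938}$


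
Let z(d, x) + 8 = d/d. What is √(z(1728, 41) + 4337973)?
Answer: √4337966 ≈ 2082.8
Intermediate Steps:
z(d, x) = -7 (z(d, x) = -8 + d/d = -8 + 1 = -7)
√(z(1728, 41) + 4337973) = √(-7 + 4337973) = √4337966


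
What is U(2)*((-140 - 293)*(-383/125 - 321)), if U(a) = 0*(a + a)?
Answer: 0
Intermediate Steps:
U(a) = 0 (U(a) = 0*(2*a) = 0)
U(2)*((-140 - 293)*(-383/125 - 321)) = 0*((-140 - 293)*(-383/125 - 321)) = 0*(-433*(-383*1/125 - 321)) = 0*(-433*(-383/125 - 321)) = 0*(-433*(-40508/125)) = 0*(17539964/125) = 0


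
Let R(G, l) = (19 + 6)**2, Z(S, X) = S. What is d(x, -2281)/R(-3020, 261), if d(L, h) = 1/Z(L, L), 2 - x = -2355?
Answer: 1/1473125 ≈ 6.7883e-7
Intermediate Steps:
x = 2357 (x = 2 - 1*(-2355) = 2 + 2355 = 2357)
R(G, l) = 625 (R(G, l) = 25**2 = 625)
d(L, h) = 1/L
d(x, -2281)/R(-3020, 261) = 1/(2357*625) = (1/2357)*(1/625) = 1/1473125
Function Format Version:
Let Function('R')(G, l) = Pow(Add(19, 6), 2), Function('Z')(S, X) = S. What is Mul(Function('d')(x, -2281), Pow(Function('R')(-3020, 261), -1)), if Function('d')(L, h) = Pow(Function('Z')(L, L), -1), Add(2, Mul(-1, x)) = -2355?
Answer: Rational(1, 1473125) ≈ 6.7883e-7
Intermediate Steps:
x = 2357 (x = Add(2, Mul(-1, -2355)) = Add(2, 2355) = 2357)
Function('R')(G, l) = 625 (Function('R')(G, l) = Pow(25, 2) = 625)
Function('d')(L, h) = Pow(L, -1)
Mul(Function('d')(x, -2281), Pow(Function('R')(-3020, 261), -1)) = Mul(Pow(2357, -1), Pow(625, -1)) = Mul(Rational(1, 2357), Rational(1, 625)) = Rational(1, 1473125)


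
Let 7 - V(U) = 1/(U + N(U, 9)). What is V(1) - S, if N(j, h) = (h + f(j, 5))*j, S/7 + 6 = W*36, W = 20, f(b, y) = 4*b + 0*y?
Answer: -69875/14 ≈ -4991.1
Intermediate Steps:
f(b, y) = 4*b (f(b, y) = 4*b + 0 = 4*b)
S = 4998 (S = -42 + 7*(20*36) = -42 + 7*720 = -42 + 5040 = 4998)
N(j, h) = j*(h + 4*j) (N(j, h) = (h + 4*j)*j = j*(h + 4*j))
V(U) = 7 - 1/(U + U*(9 + 4*U))
V(1) - S = (1/2)*(-1 + 28*1**2 + 70*1)/(1*(5 + 2*1)) - 1*4998 = (1/2)*1*(-1 + 28*1 + 70)/(5 + 2) - 4998 = (1/2)*1*(-1 + 28 + 70)/7 - 4998 = (1/2)*1*(1/7)*97 - 4998 = 97/14 - 4998 = -69875/14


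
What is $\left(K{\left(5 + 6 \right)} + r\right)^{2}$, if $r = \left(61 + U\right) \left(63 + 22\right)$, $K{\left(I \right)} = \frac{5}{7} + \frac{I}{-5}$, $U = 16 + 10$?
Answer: $\frac{66963465529}{1225} \approx 5.4664 \cdot 10^{7}$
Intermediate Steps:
$U = 26$
$K{\left(I \right)} = \frac{5}{7} - \frac{I}{5}$ ($K{\left(I \right)} = 5 \cdot \frac{1}{7} + I \left(- \frac{1}{5}\right) = \frac{5}{7} - \frac{I}{5}$)
$r = 7395$ ($r = \left(61 + 26\right) \left(63 + 22\right) = 87 \cdot 85 = 7395$)
$\left(K{\left(5 + 6 \right)} + r\right)^{2} = \left(\left(\frac{5}{7} - \frac{5 + 6}{5}\right) + 7395\right)^{2} = \left(\left(\frac{5}{7} - \frac{11}{5}\right) + 7395\right)^{2} = \left(- \frac{52}{35} + 7395\right)^{2} = \left(\frac{258773}{35}\right)^{2} = \frac{66963465529}{1225}$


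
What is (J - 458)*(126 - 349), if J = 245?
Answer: 47499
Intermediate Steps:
(J - 458)*(126 - 349) = (245 - 458)*(126 - 349) = -213*(-223) = 47499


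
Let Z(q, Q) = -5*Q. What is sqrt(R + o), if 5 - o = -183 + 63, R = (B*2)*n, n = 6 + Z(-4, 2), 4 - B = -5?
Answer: sqrt(53) ≈ 7.2801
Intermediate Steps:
B = 9 (B = 4 - 1*(-5) = 4 + 5 = 9)
n = -4 (n = 6 - 5*2 = 6 - 10 = -4)
R = -72 (R = (9*2)*(-4) = 18*(-4) = -72)
o = 125 (o = 5 - (-183 + 63) = 5 - 1*(-120) = 5 + 120 = 125)
sqrt(R + o) = sqrt(-72 + 125) = sqrt(53)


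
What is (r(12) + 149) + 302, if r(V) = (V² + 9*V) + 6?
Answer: 709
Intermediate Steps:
r(V) = 6 + V² + 9*V
(r(12) + 149) + 302 = ((6 + 12² + 9*12) + 149) + 302 = ((6 + 144 + 108) + 149) + 302 = (258 + 149) + 302 = 407 + 302 = 709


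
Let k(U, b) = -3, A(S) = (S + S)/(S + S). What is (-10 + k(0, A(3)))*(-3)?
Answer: 39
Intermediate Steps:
A(S) = 1 (A(S) = (2*S)/((2*S)) = (2*S)*(1/(2*S)) = 1)
(-10 + k(0, A(3)))*(-3) = (-10 - 3)*(-3) = -13*(-3) = 39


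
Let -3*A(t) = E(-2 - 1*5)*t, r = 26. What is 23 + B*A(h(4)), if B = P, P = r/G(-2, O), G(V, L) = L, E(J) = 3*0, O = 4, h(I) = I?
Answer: 23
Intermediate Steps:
E(J) = 0
A(t) = 0 (A(t) = -0*t = -1/3*0 = 0)
P = 13/2 (P = 26/4 = 26*(1/4) = 13/2 ≈ 6.5000)
B = 13/2 ≈ 6.5000
23 + B*A(h(4)) = 23 + (13/2)*0 = 23 + 0 = 23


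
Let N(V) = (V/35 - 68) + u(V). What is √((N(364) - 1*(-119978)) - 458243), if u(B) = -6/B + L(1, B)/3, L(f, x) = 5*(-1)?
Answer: I*√2521497049890/2730 ≈ 581.66*I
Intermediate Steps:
L(f, x) = -5
u(B) = -5/3 - 6/B (u(B) = -6/B - 5/3 = -5/3 - 6/B)
N(V) = -209/3 - 6/V + V/35 (N(V) = (V/35 - 68) + (-5/3 - 6/V) = (-68 + V/35) + (-5/3 - 6/V) = -209/3 - 6/V + V/35)
√((N(364) - 1*(-119978)) - 458243) = √(((-209/3 - 6/364 + (1/35)*364) - 1*(-119978)) - 458243) = √(((-209/3 - 6*1/364 + 52/5) + 119978) - 458243) = √(((-209/3 - 3/182 + 52/5) + 119978) - 458243) = √((-161843/2730 + 119978) - 458243) = √(327378097/2730 - 458243) = √(-923625293/2730) = I*√2521497049890/2730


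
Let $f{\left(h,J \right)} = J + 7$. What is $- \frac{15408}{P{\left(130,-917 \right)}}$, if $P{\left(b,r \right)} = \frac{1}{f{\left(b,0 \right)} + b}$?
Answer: $-2110896$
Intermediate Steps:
$f{\left(h,J \right)} = 7 + J$
$P{\left(b,r \right)} = \frac{1}{7 + b}$ ($P{\left(b,r \right)} = \frac{1}{\left(7 + 0\right) + b} = \frac{1}{7 + b}$)
$- \frac{15408}{P{\left(130,-917 \right)}} = - \frac{15408}{\frac{1}{7 + 130}} = - \frac{15408}{\frac{1}{137}} = - 15408 \frac{1}{\frac{1}{137}} = \left(-15408\right) 137 = -2110896$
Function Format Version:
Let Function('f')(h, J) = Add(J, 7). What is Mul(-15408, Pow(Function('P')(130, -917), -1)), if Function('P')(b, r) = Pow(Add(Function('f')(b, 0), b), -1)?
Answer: -2110896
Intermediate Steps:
Function('f')(h, J) = Add(7, J)
Function('P')(b, r) = Pow(Add(7, b), -1) (Function('P')(b, r) = Pow(Add(Add(7, 0), b), -1) = Pow(Add(7, b), -1))
Mul(-15408, Pow(Function('P')(130, -917), -1)) = Mul(-15408, Pow(Pow(Add(7, 130), -1), -1)) = Mul(-15408, Pow(Pow(137, -1), -1)) = Mul(-15408, Pow(Rational(1, 137), -1)) = Mul(-15408, 137) = -2110896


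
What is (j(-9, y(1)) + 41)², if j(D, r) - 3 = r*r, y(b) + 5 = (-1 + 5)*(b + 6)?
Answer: 328329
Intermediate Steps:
y(b) = 19 + 4*b (y(b) = -5 + (-1 + 5)*(b + 6) = -5 + 4*(6 + b) = -5 + (24 + 4*b) = 19 + 4*b)
j(D, r) = 3 + r² (j(D, r) = 3 + r*r = 3 + r²)
(j(-9, y(1)) + 41)² = ((3 + (19 + 4*1)²) + 41)² = ((3 + (19 + 4)²) + 41)² = ((3 + 23²) + 41)² = ((3 + 529) + 41)² = (532 + 41)² = 573² = 328329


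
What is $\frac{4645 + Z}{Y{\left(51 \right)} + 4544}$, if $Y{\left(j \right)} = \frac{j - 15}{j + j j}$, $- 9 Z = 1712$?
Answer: $\frac{8860553}{9038043} \approx 0.98036$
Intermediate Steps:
$Z = - \frac{1712}{9}$ ($Z = \left(- \frac{1}{9}\right) 1712 = - \frac{1712}{9} \approx -190.22$)
$Y{\left(j \right)} = \frac{-15 + j}{j + j^{2}}$
$\frac{4645 + Z}{Y{\left(51 \right)} + 4544} = \frac{4645 - \frac{1712}{9}}{\frac{-15 + 51}{51 \left(1 + 51\right)} + 4544} = \frac{40093}{9 \left(\frac{1}{51} \cdot \frac{1}{52} \cdot 36 + 4544\right)} = \frac{40093}{9 \left(\frac{3}{221} + 4544\right)} = \frac{40093}{9 \cdot \frac{1004227}{221}} = \frac{40093}{9} \cdot \frac{221}{1004227} = \frac{8860553}{9038043}$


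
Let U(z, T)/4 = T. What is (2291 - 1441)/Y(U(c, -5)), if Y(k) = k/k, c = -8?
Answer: 850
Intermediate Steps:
U(z, T) = 4*T
Y(k) = 1
(2291 - 1441)/Y(U(c, -5)) = (2291 - 1441)/1 = 850*1 = 850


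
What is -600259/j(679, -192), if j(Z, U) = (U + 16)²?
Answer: -54569/2816 ≈ -19.378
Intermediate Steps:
j(Z, U) = (16 + U)²
-600259/j(679, -192) = -600259/(16 - 192)² = -600259/((-176)²) = -600259/30976 = -600259*1/30976 = -54569/2816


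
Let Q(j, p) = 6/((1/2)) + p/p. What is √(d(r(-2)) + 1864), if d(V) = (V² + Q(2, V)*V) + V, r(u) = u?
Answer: 4*√115 ≈ 42.895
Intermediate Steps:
Q(j, p) = 13 (Q(j, p) = 6/((1*(½))) + 1 = 6/(½) + 1 = 6*2 + 1 = 12 + 1 = 13)
d(V) = V² + 14*V (d(V) = (V² + 13*V) + V = V² + 14*V)
√(d(r(-2)) + 1864) = √(-2*(14 - 2) + 1864) = √(-2*12 + 1864) = √(-24 + 1864) = √1840 = 4*√115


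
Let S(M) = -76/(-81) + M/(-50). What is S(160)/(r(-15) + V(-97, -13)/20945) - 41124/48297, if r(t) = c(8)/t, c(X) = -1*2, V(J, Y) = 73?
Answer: -64955746528/3736883781 ≈ -17.382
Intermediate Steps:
S(M) = 76/81 - M/50 (S(M) = -76*(-1/81) + M*(-1/50) = 76/81 - M/50)
c(X) = -2
r(t) = -2/t
S(160)/(r(-15) + V(-97, -13)/20945) - 41124/48297 = (76/81 - 1/50*160)/(-2/(-15) + 73/20945) - 41124/48297 = (76/81 - 16/5)/(-2*(-1/15) + 73*(1/20945)) - 41124*1/48297 = -916/(405*(2/15 + 73/20945)) - 13708/16099 = -916/(405*8597/62835) - 13708/16099 = -916/405*62835/8597 - 13708/16099 = -3837124/232119 - 13708/16099 = -64955746528/3736883781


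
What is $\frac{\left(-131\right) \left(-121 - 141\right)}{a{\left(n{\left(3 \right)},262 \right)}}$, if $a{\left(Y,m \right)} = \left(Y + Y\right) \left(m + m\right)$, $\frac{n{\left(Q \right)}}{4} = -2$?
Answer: $- \frac{131}{32} \approx -4.0938$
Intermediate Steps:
$n{\left(Q \right)} = -8$ ($n{\left(Q \right)} = 4 \left(-2\right) = -8$)
$a{\left(Y,m \right)} = 4 Y m$ ($a{\left(Y,m \right)} = 2 Y 2 m = 4 Y m$)
$\frac{\left(-131\right) \left(-121 - 141\right)}{a{\left(n{\left(3 \right)},262 \right)}} = \frac{\left(-131\right) \left(-121 - 141\right)}{4 \left(-8\right) 262} = \frac{\left(-131\right) \left(-262\right)}{-8384} = 34322 \left(- \frac{1}{8384}\right) = - \frac{131}{32}$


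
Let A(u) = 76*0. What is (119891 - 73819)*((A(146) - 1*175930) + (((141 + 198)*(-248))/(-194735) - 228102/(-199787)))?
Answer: -45049117169000503936/5557931635 ≈ -8.1054e+9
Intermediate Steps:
A(u) = 0
(119891 - 73819)*((A(146) - 1*175930) + (((141 + 198)*(-248))/(-194735) - 228102/(-199787))) = (119891 - 73819)*((0 - 1*175930) + (((141 + 198)*(-248))/(-194735) - 228102/(-199787))) = 46072*((0 - 175930) + ((339*(-248))*(-1/194735) - 228102*(-1/199787))) = 46072*(-175930 + (-84072*(-1/194735) + 32586/28541)) = 46072*(-175930 + (84072/194735 + 32586/28541)) = 46072*(-175930 + 8745133662/5557931635) = 46072*(-977798167411888/5557931635) = -45049117169000503936/5557931635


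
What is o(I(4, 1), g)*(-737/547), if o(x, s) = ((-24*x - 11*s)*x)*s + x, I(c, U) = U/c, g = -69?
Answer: 9572893/547 ≈ 17501.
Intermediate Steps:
o(x, s) = x + s*x*(-24*x - 11*s) (o(x, s) = (x*(-24*x - 11*s))*s + x = s*x*(-24*x - 11*s) + x = x + s*x*(-24*x - 11*s))
o(I(4, 1), g)*(-737/547) = ((1/4)*(1 - 11*(-69)² - 24*(-69)*1/4))*(-737/547) = ((1*(¼))*(1 - 11*4761 - 24*(-69)*1*(¼)))*(-737*1/547) = ((1 - 52371 - 24*(-69)*¼)/4)*(-737/547) = ((1 - 52371 + 414)/4)*(-737/547) = ((¼)*(-51956))*(-737/547) = -12989*(-737/547) = 9572893/547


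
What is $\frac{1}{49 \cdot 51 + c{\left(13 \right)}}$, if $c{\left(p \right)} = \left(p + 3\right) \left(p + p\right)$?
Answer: $\frac{1}{2915} \approx 0.00034305$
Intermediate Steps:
$c{\left(p \right)} = 2 p \left(3 + p\right)$ ($c{\left(p \right)} = \left(3 + p\right) 2 p = 2 p \left(3 + p\right)$)
$\frac{1}{49 \cdot 51 + c{\left(13 \right)}} = \frac{1}{49 \cdot 51 + 2 \cdot 13 \left(3 + 13\right)} = \frac{1}{2499 + 2 \cdot 13 \cdot 16} = \frac{1}{2499 + 416} = \frac{1}{2915}$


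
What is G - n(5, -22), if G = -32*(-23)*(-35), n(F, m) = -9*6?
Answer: -25706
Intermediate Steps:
n(F, m) = -54
G = -25760 (G = 736*(-35) = -25760)
G - n(5, -22) = -25760 - 1*(-54) = -25760 + 54 = -25706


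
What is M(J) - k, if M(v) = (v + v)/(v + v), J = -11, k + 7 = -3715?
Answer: 3723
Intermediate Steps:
k = -3722 (k = -7 - 3715 = -3722)
M(v) = 1 (M(v) = (2*v)/((2*v)) = (2*v)*(1/(2*v)) = 1)
M(J) - k = 1 - 1*(-3722) = 1 + 3722 = 3723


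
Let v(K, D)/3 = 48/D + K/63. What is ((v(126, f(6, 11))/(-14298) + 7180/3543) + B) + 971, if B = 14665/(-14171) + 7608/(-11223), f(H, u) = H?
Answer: 48305824854427135/49732568727551 ≈ 971.31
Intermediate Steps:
v(K, D) = 144/D + K/21 (v(K, D) = 3*(48/D + K/63) = 144/D + K/21)
B = -90799421/53013711 (B = 14665*(-1/14171) + 7608*(-1/11223) = -14665/14171 - 2536/3741 = -90799421/53013711 ≈ -1.7128)
((v(126, f(6, 11))/(-14298) + 7180/3543) + B) + 971 = (((144/6 + (1/21)*126)/(-14298) + 7180/3543) - 90799421/53013711) + 971 = (((144*(1/6) + 6)*(-1/14298) + 7180*(1/3543)) - 90799421/53013711) + 971 = (((24 + 6)*(-1/14298) + 7180/3543) - 90799421/53013711) + 971 = ((30*(-1/14298) + 7180/3543) - 90799421/53013711) + 971 = ((-5/2383 + 7180/3543) - 90799421/53013711) + 971 = (17092225/8442969 - 90799421/53013711) + 971 = 15500619975114/49732568727551 + 971 = 48305824854427135/49732568727551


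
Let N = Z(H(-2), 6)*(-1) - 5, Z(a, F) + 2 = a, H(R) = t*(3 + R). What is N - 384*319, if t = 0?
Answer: -122499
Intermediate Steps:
H(R) = 0 (H(R) = 0*(3 + R) = 0)
Z(a, F) = -2 + a
N = -3 (N = (-2 + 0)*(-1) - 5 = -2*(-1) - 5 = 2 - 5 = -3)
N - 384*319 = -3 - 384*319 = -3 - 122496 = -122499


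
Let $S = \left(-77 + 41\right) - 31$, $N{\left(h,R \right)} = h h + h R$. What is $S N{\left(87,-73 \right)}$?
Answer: $-81606$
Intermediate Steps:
$N{\left(h,R \right)} = h^{2} + R h$
$S = -67$ ($S = -36 - 31 = -67$)
$S N{\left(87,-73 \right)} = - 67 \cdot 87 \left(-73 + 87\right) = - 67 \cdot 87 \cdot 14 = \left(-67\right) 1218 = -81606$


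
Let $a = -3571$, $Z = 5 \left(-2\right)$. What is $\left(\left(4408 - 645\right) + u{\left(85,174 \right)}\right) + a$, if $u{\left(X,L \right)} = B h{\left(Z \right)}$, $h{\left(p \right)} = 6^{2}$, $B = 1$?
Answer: $228$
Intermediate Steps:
$Z = -10$
$h{\left(p \right)} = 36$
$u{\left(X,L \right)} = 36$ ($u{\left(X,L \right)} = 1 \cdot 36 = 36$)
$\left(\left(4408 - 645\right) + u{\left(85,174 \right)}\right) + a = \left(\left(4408 - 645\right) + 36\right) - 3571 = \left(3763 + 36\right) - 3571 = 3799 - 3571 = 228$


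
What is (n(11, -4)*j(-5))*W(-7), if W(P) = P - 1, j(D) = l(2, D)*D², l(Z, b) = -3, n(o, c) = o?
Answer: 6600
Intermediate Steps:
j(D) = -3*D²
W(P) = -1 + P
(n(11, -4)*j(-5))*W(-7) = (11*(-3*(-5)²))*(-1 - 7) = (11*(-3*25))*(-8) = (11*(-75))*(-8) = -825*(-8) = 6600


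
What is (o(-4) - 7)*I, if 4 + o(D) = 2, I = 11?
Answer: -99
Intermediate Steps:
o(D) = -2 (o(D) = -4 + 2 = -2)
(o(-4) - 7)*I = (-2 - 7)*11 = -9*11 = -99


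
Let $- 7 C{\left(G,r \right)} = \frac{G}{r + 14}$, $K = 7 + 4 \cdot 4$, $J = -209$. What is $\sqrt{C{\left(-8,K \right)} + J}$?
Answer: $\frac{i \sqrt{14017857}}{259} \approx 14.456 i$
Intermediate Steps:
$K = 23$ ($K = 7 + 16 = 23$)
$C{\left(G,r \right)} = - \frac{G}{7 \left(14 + r\right)}$ ($C{\left(G,r \right)} = - \frac{\frac{1}{r + 14} G}{7} = - \frac{\frac{1}{14 + r} G}{7} = - \frac{G \frac{1}{14 + r}}{7} = - \frac{G}{7 \left(14 + r\right)}$)
$\sqrt{C{\left(-8,K \right)} + J} = \sqrt{\left(-1\right) \left(-8\right) \frac{1}{98 + 7 \cdot 23} - 209} = \sqrt{\left(-1\right) \left(-8\right) \frac{1}{98 + 161} - 209} = \sqrt{\left(-1\right) \left(-8\right) \frac{1}{259} - 209} = \sqrt{\frac{8}{259} - 209} = \sqrt{- \frac{54123}{259}} = \frac{i \sqrt{14017857}}{259}$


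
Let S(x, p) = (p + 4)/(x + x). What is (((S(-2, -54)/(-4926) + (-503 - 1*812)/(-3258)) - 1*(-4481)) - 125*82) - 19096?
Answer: -133016553485/5349636 ≈ -24865.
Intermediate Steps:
S(x, p) = (4 + p)/(2*x) (S(x, p) = (4 + p)/((2*x)) = (4 + p)*(1/(2*x)) = (4 + p)/(2*x))
(((S(-2, -54)/(-4926) + (-503 - 1*812)/(-3258)) - 1*(-4481)) - 125*82) - 19096 = (((((½)*(4 - 54)/(-2))/(-4926) + (-503 - 1*812)/(-3258)) - 1*(-4481)) - 125*82) - 19096 = (((((½)*(-½)*(-50))*(-1/4926) + (-503 - 812)*(-1/3258)) + 4481) - 10250) - 19096 = ((((25/2)*(-1/4926) - 1315*(-1/3258)) + 4481) - 10250) - 19096 = (((-25/9852 + 1315/3258) + 4481) - 10250) - 19096 = ((2145655/5349636 + 4481) - 10250) - 19096 = (23973864571/5349636 - 10250) - 19096 = -30859904429/5349636 - 19096 = -133016553485/5349636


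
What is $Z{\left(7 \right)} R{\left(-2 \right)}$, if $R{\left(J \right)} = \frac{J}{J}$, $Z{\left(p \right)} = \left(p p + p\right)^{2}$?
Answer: $3136$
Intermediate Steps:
$Z{\left(p \right)} = \left(p + p^{2}\right)^{2}$ ($Z{\left(p \right)} = \left(p^{2} + p\right)^{2} = \left(p + p^{2}\right)^{2}$)
$R{\left(J \right)} = 1$
$Z{\left(7 \right)} R{\left(-2 \right)} = 7^{2} \left(1 + 7\right)^{2} \cdot 1 = 49 \cdot 8^{2} \cdot 1 = 49 \cdot 64 \cdot 1 = 3136 \cdot 1 = 3136$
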